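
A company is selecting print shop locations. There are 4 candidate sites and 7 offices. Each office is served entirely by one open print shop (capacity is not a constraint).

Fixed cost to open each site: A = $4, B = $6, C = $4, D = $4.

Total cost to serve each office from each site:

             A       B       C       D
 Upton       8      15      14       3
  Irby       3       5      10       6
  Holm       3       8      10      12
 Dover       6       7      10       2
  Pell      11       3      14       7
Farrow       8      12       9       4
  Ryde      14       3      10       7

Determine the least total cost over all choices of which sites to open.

Minimum total cost: 35

For any fixed open set, each office goes to its cheapest open site; total = fixed + service.
{A, B, D}: Upton→D 3, Irby→A 3, Holm→A 3, Dover→D 2, Pell→B 3, Farrow→D 4, Ryde→B 3. Service 21; fixed 14; total 35.
{A, D}: Upton→D 3, Irby→A 3, Holm→A 3, Dover→D 2, Pell→D 7, Farrow→D 4, Ryde→D 7. Service 29; fixed 8; total 37.
{B, D}: Upton→D 3, Irby→B 5, Holm→B 8, Dover→D 2, Pell→B 3, Farrow→D 4, Ryde→B 3. Service 28; fixed 10; total 38.
{A, B, C, D}: service 21 + fixed 18 = 39
No other subset beats 35.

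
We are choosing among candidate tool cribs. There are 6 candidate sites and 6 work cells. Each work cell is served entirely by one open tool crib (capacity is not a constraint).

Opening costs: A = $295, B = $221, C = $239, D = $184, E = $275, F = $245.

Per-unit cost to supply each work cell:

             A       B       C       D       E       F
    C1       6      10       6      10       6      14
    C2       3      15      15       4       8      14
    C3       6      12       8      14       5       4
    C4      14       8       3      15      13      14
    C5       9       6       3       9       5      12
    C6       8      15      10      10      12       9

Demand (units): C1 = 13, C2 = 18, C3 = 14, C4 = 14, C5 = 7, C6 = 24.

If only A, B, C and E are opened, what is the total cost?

Each work cell is assigned to its cheapest site among the open ones.
{A, B, C, E}: C1→A 6·13=78, C2→A 3·18=54, C3→E 5·14=70, C4→C 3·14=42, C5→C 3·7=21, C6→A 8·24=192. Service 457; fixed 1030; total 1487.

Total cost: 1487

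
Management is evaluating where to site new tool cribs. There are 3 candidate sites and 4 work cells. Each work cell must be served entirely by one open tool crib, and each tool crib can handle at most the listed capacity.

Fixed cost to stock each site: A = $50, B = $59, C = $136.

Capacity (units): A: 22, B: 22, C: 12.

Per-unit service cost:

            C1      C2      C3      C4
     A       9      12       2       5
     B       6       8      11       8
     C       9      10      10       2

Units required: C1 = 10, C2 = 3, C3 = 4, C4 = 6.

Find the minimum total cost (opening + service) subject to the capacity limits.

Minimum total cost: 231

Open {A, B}: C1→B 6·10=60, C2→B 8·3=24, C3→A 2·4=8, C4→A 5·6=30.
Loads: A carries 10/22, B carries 13/22. Service 122; fixed 109; total 231.
Next best feasible plan costs 243.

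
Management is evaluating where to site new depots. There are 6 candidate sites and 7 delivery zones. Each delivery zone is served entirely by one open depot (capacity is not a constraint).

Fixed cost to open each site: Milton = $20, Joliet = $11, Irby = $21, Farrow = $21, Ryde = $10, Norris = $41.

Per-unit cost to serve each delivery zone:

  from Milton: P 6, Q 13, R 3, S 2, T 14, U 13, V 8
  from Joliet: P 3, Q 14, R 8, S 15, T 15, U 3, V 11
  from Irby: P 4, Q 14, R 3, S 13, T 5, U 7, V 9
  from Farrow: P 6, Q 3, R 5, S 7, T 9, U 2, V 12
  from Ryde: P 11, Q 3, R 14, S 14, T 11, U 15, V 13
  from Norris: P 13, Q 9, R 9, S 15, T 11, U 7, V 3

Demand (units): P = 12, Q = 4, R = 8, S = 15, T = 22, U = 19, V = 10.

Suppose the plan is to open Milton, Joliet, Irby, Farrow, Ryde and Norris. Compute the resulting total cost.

Total cost: 404

Each delivery zone is assigned to its cheapest site among the open ones.
{Milton, Joliet, Irby, Farrow, Ryde, Norris}: P→Joliet 3·12=36, Q→Farrow 3·4=12, R→Milton 3·8=24, S→Milton 2·15=30, T→Irby 5·22=110, U→Farrow 2·19=38, V→Norris 3·10=30. Service 280; fixed 124; total 404.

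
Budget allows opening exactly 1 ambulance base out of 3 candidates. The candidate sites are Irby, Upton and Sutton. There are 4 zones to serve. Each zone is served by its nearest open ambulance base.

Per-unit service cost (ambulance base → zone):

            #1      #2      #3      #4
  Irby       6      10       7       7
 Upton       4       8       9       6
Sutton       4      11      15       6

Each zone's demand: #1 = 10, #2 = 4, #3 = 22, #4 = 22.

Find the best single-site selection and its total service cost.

With exactly 1 open, each zone uses its cheapest among the chosen.
{Upton}: #1→Upton 4·10=40, #2→Upton 8·4=32, #3→Upton 9·22=198, #4→Upton 6·22=132. Service cost 402.
{Irby}: service cost 408
{Sutton}: service cost 546
Among all 3 size-1 choices, {Upton} is lowest.

Choose Upton only; total service cost 402.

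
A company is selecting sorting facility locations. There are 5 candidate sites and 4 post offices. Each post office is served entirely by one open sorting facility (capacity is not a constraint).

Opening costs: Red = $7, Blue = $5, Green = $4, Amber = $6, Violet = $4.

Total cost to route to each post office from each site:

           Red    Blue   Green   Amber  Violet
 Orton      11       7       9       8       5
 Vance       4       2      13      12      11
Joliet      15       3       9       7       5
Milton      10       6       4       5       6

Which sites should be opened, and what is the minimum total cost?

For any fixed open set, each post office goes to its cheapest open site; total = fixed + service.
{Blue}: Orton→Blue 7, Vance→Blue 2, Joliet→Blue 3, Milton→Blue 6. Service 18; fixed 5; total 23.
{Blue, Green}: service 16 + fixed 9 = 25
{Blue, Violet}: service 16 + fixed 9 = 25
{Red, Blue, Green, Amber, Violet}: service 14 + fixed 26 = 40
No other subset beats 23.

Open Blue only; minimum total cost 23.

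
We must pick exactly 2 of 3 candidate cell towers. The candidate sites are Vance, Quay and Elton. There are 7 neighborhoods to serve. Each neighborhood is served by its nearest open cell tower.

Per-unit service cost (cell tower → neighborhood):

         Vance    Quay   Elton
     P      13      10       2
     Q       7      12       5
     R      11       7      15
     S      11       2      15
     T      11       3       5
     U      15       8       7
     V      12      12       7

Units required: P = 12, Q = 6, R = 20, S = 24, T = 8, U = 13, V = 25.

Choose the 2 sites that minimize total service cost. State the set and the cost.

Choose Quay and Elton; total service cost 532.

With exactly 2 open, each neighborhood uses its cheapest among the chosen.
{Quay, Elton}: P→Elton 2·12=24, Q→Elton 5·6=30, R→Quay 7·20=140, S→Quay 2·24=48, T→Quay 3·8=24, U→Elton 7·13=91, V→Elton 7·25=175. Service cost 532.
{Vance, Quay}: service cost 778
{Vance, Elton}: service cost 844
Among all 3 size-2 choices, {Quay, Elton} is lowest.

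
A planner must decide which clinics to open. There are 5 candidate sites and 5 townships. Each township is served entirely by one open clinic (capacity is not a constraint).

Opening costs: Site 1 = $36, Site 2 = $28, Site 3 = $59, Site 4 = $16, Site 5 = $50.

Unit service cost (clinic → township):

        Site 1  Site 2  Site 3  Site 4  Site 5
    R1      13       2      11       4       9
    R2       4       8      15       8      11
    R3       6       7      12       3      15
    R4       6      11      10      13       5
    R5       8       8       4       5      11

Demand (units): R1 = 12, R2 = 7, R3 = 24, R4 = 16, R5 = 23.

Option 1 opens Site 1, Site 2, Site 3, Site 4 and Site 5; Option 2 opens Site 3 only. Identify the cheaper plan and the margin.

Option 1: {Site 1, Site 2, Site 3, Site 4, Site 5}: R1→Site 2 2·12=24, R2→Site 1 4·7=28, R3→Site 4 3·24=72, R4→Site 5 5·16=80, R5→Site 3 4·23=92. Service 296; fixed 189; total 485.
Option 2: {Site 3}: R1→Site 3 11·12=132, R2→Site 3 15·7=105, R3→Site 3 12·24=288, R4→Site 3 10·16=160, R5→Site 3 4·23=92. Service 777; fixed 59; total 836.
Difference: |485 − 836| = 351.

Option 1 is cheaper by 351.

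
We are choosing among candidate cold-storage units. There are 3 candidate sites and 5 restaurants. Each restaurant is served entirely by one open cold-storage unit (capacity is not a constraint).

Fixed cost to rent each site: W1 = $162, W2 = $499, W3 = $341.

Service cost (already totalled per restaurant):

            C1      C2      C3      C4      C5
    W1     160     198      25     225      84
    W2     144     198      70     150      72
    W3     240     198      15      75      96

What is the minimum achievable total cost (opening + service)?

For any fixed open set, each restaurant goes to its cheapest open site; total = fixed + service.
{W1}: C1→W1 160, C2→W1 198, C3→W1 25, C4→W1 225, C5→W1 84. Service 692; fixed 162; total 854.
{W3}: service 624 + fixed 341 = 965
{W1, W3}: service 532 + fixed 503 = 1035
{W1, W2, W3}: C1→W2 144, C2→W1 198, C3→W3 15, C4→W3 75, C5→W2 72. Service 504; fixed 1002; total 1506.
No other subset beats 854.

Minimum total cost: 854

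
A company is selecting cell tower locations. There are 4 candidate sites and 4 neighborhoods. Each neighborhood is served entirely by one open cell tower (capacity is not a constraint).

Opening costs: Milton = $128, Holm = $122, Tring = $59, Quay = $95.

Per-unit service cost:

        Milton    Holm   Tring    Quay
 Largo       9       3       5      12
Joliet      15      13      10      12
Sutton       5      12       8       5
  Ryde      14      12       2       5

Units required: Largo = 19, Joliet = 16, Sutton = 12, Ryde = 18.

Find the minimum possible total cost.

Minimum total cost: 446

For any fixed open set, each neighborhood goes to its cheapest open site; total = fixed + service.
{Tring}: Largo→Tring 5·19=95, Joliet→Tring 10·16=160, Sutton→Tring 8·12=96, Ryde→Tring 2·18=36. Service 387; fixed 59; total 446.
{Tring, Quay}: service 351 + fixed 154 = 505
{Holm, Tring}: service 349 + fixed 181 = 530
{Milton, Holm, Tring, Quay}: service 313 + fixed 404 = 717
No other subset beats 446.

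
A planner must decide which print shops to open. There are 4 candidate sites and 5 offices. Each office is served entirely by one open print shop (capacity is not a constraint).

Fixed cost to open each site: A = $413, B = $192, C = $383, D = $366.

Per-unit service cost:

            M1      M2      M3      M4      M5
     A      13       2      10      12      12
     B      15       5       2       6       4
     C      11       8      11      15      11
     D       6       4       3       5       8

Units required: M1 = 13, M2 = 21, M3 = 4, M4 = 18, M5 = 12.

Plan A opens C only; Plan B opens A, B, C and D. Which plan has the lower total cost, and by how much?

Plan A is cheaper by 480.

Plan A: {C}: M1→C 11·13=143, M2→C 8·21=168, M3→C 11·4=44, M4→C 15·18=270, M5→C 11·12=132. Service 757; fixed 383; total 1140.
Plan B: {A, B, C, D}: M1→D 6·13=78, M2→A 2·21=42, M3→B 2·4=8, M4→D 5·18=90, M5→B 4·12=48. Service 266; fixed 1354; total 1620.
Difference: |1140 − 1620| = 480.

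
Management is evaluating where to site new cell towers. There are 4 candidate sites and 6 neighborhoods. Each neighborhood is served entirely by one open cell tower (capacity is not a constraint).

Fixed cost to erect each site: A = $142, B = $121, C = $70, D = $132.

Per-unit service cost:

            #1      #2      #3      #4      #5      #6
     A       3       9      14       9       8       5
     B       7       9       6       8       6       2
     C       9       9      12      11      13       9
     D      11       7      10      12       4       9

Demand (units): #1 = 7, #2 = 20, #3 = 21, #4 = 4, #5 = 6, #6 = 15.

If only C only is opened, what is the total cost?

Total cost: 822

Each neighborhood is assigned to its cheapest site among the open ones.
{C}: #1→C 9·7=63, #2→C 9·20=180, #3→C 12·21=252, #4→C 11·4=44, #5→C 13·6=78, #6→C 9·15=135. Service 752; fixed 70; total 822.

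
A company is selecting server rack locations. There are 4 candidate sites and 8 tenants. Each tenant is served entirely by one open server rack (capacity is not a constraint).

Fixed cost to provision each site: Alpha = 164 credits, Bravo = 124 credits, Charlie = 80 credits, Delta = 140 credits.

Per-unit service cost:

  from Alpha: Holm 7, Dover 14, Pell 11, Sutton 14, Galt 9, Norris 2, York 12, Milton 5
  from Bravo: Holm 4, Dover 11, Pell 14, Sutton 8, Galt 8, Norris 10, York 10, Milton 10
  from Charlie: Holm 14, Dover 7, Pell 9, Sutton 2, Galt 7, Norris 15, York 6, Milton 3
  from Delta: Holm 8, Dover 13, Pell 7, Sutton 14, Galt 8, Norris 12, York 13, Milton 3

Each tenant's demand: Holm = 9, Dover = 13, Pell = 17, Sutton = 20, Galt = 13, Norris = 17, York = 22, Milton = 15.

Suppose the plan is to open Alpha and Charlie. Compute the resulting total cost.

Each tenant is assigned to its cheapest site among the open ones.
{Alpha, Charlie}: Holm→Alpha 7·9=63, Dover→Charlie 7·13=91, Pell→Charlie 9·17=153, Sutton→Charlie 2·20=40, Galt→Charlie 7·13=91, Norris→Alpha 2·17=34, York→Charlie 6·22=132, Milton→Charlie 3·15=45. Service 649; fixed 244; total 893.

Total cost: 893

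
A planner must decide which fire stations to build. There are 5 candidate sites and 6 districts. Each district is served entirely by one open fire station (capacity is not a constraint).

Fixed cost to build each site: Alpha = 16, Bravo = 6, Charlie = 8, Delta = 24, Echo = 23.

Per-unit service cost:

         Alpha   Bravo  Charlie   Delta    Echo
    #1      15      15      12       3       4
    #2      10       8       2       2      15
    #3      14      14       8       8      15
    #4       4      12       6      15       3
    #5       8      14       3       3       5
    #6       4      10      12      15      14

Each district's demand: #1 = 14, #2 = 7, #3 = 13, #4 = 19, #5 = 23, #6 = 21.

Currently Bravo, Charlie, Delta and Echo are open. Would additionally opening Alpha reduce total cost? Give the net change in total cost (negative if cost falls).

Current service cost with {Bravo, Charlie, Delta, Echo}: 496.
Adding Alpha: each district re-picks its cheapest; new service cost 370, saving 126.
Extra fixed cost: 16. Net change = 16 − 126 = -110.
(Totals: 557 → 447.)

Yes — net change −110 (cost falls by 110).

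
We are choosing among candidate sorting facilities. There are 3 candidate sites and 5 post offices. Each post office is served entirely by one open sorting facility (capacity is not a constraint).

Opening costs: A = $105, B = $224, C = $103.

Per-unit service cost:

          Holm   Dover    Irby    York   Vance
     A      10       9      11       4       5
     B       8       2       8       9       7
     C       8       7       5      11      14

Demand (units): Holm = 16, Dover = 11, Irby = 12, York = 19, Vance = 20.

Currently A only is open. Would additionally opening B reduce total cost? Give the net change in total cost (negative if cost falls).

Current service cost with {A}: 567.
Adding B: each post office re-picks its cheapest; new service cost 422, saving 145.
Extra fixed cost: 224. Net change = 224 − 145 = 79.
(Totals: 672 → 751.)

No — net change +79 (cost rises by 79).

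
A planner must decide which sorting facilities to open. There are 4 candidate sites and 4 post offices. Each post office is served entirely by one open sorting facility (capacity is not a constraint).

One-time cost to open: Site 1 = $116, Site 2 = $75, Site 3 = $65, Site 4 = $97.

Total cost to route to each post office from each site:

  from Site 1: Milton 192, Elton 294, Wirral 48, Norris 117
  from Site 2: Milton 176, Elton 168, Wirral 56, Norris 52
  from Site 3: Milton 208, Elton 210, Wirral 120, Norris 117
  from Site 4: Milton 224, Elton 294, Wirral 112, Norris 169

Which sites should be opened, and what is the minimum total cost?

Open Site 2 only; minimum total cost 527.

For any fixed open set, each post office goes to its cheapest open site; total = fixed + service.
{Site 2}: Milton→Site 2 176, Elton→Site 2 168, Wirral→Site 2 56, Norris→Site 2 52. Service 452; fixed 75; total 527.
{Site 2, Site 3}: Milton→Site 2 176, Elton→Site 2 168, Wirral→Site 2 56, Norris→Site 2 52. Service 452; fixed 140; total 592.
{Site 2, Site 4}: service 452 + fixed 172 = 624
{Site 1, Site 2, Site 3, Site 4}: service 444 + fixed 353 = 797
No other subset beats 527.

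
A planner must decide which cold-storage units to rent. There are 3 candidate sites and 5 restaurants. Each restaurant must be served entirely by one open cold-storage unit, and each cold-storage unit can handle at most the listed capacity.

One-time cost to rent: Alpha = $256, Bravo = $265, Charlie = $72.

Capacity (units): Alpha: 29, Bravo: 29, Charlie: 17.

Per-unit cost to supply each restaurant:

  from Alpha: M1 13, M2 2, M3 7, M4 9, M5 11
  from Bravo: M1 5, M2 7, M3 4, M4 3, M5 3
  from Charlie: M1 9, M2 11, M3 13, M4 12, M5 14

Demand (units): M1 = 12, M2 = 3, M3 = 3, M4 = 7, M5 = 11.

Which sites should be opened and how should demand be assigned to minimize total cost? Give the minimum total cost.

Minimum total cost: 532

Open {Bravo, Charlie}: M1→Charlie 9·12=108, M2→Bravo 7·3=21, M3→Bravo 4·3=12, M4→Bravo 3·7=21, M5→Bravo 3·11=33.
Loads: Bravo carries 24/29, Charlie carries 12/17. Service 195; fixed 337; total 532.
Next best feasible plan costs 544.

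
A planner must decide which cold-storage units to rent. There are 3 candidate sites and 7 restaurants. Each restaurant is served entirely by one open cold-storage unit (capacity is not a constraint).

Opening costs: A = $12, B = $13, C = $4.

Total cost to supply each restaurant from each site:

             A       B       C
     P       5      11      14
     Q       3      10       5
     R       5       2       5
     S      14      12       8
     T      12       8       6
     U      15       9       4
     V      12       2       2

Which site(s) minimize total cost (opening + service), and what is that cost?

For any fixed open set, each restaurant goes to its cheapest open site; total = fixed + service.
{C}: P→C 14, Q→C 5, R→C 5, S→C 8, T→C 6, U→C 4, V→C 2. Service 44; fixed 4; total 48.
{A, C}: P→A 5, Q→A 3, R→A 5, S→C 8, T→C 6, U→C 4, V→C 2. Service 33; fixed 16; total 49.
{B, C}: P→B 11, Q→C 5, R→B 2, S→C 8, T→C 6, U→C 4, V→B 2. Service 38; fixed 17; total 55.
{A, B, C}: service 30 + fixed 29 = 59
No other subset beats 48.

Open C only; minimum total cost 48.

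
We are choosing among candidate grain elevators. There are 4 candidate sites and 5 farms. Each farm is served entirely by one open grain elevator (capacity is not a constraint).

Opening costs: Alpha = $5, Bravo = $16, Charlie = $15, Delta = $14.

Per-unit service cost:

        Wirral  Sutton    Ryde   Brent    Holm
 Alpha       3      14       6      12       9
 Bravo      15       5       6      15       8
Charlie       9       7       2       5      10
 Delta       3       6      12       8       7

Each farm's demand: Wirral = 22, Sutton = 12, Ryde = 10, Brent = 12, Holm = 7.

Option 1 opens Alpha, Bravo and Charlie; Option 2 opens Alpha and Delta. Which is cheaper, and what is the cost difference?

Option 1: {Alpha, Bravo, Charlie}: Wirral→Alpha 3·22=66, Sutton→Bravo 5·12=60, Ryde→Charlie 2·10=20, Brent→Charlie 5·12=60, Holm→Bravo 8·7=56. Service 262; fixed 36; total 298.
Option 2: {Alpha, Delta}: Wirral→Alpha 3·22=66, Sutton→Delta 6·12=72, Ryde→Alpha 6·10=60, Brent→Delta 8·12=96, Holm→Delta 7·7=49. Service 343; fixed 19; total 362.
Difference: |298 − 362| = 64.

Option 1 is cheaper by 64.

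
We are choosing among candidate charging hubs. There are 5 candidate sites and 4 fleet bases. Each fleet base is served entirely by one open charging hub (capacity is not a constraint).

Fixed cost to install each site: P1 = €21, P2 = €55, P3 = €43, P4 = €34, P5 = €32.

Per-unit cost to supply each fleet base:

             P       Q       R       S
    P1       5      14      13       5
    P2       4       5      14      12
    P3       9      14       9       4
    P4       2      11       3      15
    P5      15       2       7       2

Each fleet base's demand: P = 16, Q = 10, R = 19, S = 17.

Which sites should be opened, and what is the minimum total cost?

For any fixed open set, each fleet base goes to its cheapest open site; total = fixed + service.
{P4, P5}: P→P4 2·16=32, Q→P5 2·10=20, R→P4 3·19=57, S→P5 2·17=34. Service 143; fixed 66; total 209.
{P1, P4, P5}: P→P4 2·16=32, Q→P5 2·10=20, R→P4 3·19=57, S→P5 2·17=34. Service 143; fixed 87; total 230.
{P3, P4, P5}: service 143 + fixed 109 = 252
{P1, P2, P3, P4, P5}: P→P4 2·16=32, Q→P5 2·10=20, R→P4 3·19=57, S→P5 2·17=34. Service 143; fixed 185; total 328.
No other subset beats 209.

Open P4 and P5; minimum total cost 209.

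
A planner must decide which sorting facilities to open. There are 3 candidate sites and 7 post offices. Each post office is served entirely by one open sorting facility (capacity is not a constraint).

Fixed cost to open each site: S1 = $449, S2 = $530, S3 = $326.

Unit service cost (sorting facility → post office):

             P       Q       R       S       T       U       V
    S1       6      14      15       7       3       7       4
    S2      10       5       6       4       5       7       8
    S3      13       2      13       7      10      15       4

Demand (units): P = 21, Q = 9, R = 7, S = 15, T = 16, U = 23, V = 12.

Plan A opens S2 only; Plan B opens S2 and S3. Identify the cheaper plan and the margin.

Plan A is cheaper by 251.

Plan A: {S2}: P→S2 10·21=210, Q→S2 5·9=45, R→S2 6·7=42, S→S2 4·15=60, T→S2 5·16=80, U→S2 7·23=161, V→S2 8·12=96. Service 694; fixed 530; total 1224.
Plan B: {S2, S3}: P→S2 10·21=210, Q→S3 2·9=18, R→S2 6·7=42, S→S2 4·15=60, T→S2 5·16=80, U→S2 7·23=161, V→S3 4·12=48. Service 619; fixed 856; total 1475.
Difference: |1224 − 1475| = 251.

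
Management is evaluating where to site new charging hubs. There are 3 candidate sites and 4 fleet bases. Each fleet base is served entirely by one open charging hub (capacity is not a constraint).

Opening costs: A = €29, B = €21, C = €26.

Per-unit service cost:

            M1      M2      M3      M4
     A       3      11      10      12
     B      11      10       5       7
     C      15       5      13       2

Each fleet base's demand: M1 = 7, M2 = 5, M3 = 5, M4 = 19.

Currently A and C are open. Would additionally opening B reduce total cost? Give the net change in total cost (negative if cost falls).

Yes — net change −4 (cost falls by 4).

Current service cost with {A, C}: 134.
Adding B: each fleet base re-picks its cheapest; new service cost 109, saving 25.
Extra fixed cost: 21. Net change = 21 − 25 = -4.
(Totals: 189 → 185.)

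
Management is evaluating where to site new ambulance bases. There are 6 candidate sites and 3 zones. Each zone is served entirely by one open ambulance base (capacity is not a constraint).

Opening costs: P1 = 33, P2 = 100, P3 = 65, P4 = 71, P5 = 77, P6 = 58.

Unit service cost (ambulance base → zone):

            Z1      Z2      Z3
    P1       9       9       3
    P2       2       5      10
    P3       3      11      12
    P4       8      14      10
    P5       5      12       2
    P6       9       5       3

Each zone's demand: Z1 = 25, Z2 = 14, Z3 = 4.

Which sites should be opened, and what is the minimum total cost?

For any fixed open set, each zone goes to its cheapest open site; total = fixed + service.
{P2}: Z1→P2 2·25=50, Z2→P2 5·14=70, Z3→P2 10·4=40. Service 160; fixed 100; total 260.
{P1, P2}: service 132 + fixed 133 = 265
{P3, P6}: service 157 + fixed 123 = 280
{P1, P2, P3, P4, P5, P6}: service 128 + fixed 404 = 532
No other subset beats 260.

Open P2 only; minimum total cost 260.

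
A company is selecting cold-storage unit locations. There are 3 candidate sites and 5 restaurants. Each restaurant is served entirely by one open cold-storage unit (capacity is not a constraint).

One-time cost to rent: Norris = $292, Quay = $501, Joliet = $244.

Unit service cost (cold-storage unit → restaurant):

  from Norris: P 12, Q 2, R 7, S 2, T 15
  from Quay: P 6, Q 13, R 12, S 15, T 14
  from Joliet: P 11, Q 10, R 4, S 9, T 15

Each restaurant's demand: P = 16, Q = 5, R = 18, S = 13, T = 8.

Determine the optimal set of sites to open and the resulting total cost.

For any fixed open set, each restaurant goes to its cheapest open site; total = fixed + service.
{Norris}: P→Norris 12·16=192, Q→Norris 2·5=10, R→Norris 7·18=126, S→Norris 2·13=26, T→Norris 15·8=120. Service 474; fixed 292; total 766.
{Joliet}: P→Joliet 11·16=176, Q→Joliet 10·5=50, R→Joliet 4·18=72, S→Joliet 9·13=117, T→Joliet 15·8=120. Service 535; fixed 244; total 779.
{Norris, Joliet}: service 404 + fixed 536 = 940
{Norris, Quay, Joliet}: service 316 + fixed 1037 = 1353
No other subset beats 766.

Open Norris only; minimum total cost 766.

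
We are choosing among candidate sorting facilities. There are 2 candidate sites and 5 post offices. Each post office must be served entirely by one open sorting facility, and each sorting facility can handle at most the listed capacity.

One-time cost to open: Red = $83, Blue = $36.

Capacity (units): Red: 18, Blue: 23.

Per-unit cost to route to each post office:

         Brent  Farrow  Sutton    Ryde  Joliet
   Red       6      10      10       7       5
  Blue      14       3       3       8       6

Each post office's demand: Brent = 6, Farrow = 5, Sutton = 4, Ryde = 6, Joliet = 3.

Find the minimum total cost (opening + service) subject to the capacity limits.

Open {Red, Blue}: Brent→Red 6·6=36, Farrow→Blue 3·5=15, Sutton→Blue 3·4=12, Ryde→Red 7·6=42, Joliet→Red 5·3=15.
Loads: Red carries 15/18, Blue carries 9/23. Service 120; fixed 119; total 239.
Next best feasible plan costs 242.

Minimum total cost: 239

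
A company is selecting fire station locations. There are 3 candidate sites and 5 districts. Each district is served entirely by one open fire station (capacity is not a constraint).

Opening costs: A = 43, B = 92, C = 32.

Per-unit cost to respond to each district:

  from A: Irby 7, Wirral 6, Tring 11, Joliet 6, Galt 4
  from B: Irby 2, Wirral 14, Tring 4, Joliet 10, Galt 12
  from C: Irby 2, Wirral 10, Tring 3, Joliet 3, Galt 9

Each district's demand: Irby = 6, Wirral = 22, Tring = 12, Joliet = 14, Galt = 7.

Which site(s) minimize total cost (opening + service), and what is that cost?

For any fixed open set, each district goes to its cheapest open site; total = fixed + service.
{A, C}: Irby→C 2·6=12, Wirral→A 6·22=132, Tring→C 3·12=36, Joliet→C 3·14=42, Galt→A 4·7=28. Service 250; fixed 75; total 325.
{C}: Irby→C 2·6=12, Wirral→C 10·22=220, Tring→C 3·12=36, Joliet→C 3·14=42, Galt→C 9·7=63. Service 373; fixed 32; total 405.
{A, B, C}: service 250 + fixed 167 = 417
No other subset beats 325.

Open A and C; minimum total cost 325.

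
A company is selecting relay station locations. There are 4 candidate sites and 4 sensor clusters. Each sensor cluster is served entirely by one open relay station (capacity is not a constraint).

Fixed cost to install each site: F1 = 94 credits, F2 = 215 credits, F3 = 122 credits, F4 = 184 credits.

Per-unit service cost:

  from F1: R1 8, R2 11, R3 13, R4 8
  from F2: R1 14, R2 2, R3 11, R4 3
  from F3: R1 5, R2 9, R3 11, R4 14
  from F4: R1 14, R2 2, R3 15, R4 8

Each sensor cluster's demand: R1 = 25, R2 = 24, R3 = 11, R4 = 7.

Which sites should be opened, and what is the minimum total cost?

For any fixed open set, each sensor cluster goes to its cheapest open site; total = fixed + service.
{F2, F3}: R1→F3 5·25=125, R2→F2 2·24=48, R3→F2 11·11=121, R4→F2 3·7=21. Service 315; fixed 337; total 652.
{F3, F4}: service 350 + fixed 306 = 656
{F3}: service 560 + fixed 122 = 682
{F1, F2, F3, F4}: R1→F3 5·25=125, R2→F2 2·24=48, R3→F2 11·11=121, R4→F2 3·7=21. Service 315; fixed 615; total 930.
No other subset beats 652.

Open F2 and F3; minimum total cost 652.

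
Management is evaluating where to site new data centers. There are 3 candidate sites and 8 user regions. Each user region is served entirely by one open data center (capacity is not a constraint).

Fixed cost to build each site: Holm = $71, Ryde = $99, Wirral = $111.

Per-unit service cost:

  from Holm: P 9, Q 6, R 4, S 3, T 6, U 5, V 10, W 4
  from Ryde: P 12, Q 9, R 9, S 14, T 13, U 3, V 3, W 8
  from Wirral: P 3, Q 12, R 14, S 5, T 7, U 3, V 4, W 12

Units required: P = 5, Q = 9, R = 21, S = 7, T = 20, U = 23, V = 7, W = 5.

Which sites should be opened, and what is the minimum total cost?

Open Holm and Wirral; minimum total cost 593.

For any fixed open set, each user region goes to its cheapest open site; total = fixed + service.
{Holm, Wirral}: P→Wirral 3·5=15, Q→Holm 6·9=54, R→Holm 4·21=84, S→Holm 3·7=21, T→Holm 6·20=120, U→Wirral 3·23=69, V→Wirral 4·7=28, W→Holm 4·5=20. Service 411; fixed 182; total 593.
{Holm}: service 529 + fixed 71 = 600
{Holm, Ryde}: service 434 + fixed 170 = 604
{Holm, Ryde, Wirral}: P→Wirral 3·5=15, Q→Holm 6·9=54, R→Holm 4·21=84, S→Holm 3·7=21, T→Holm 6·20=120, U→Ryde 3·23=69, V→Ryde 3·7=21, W→Holm 4·5=20. Service 404; fixed 281; total 685.
(All 7 nonempty subsets were checked; Holm and Wirral is lowest.)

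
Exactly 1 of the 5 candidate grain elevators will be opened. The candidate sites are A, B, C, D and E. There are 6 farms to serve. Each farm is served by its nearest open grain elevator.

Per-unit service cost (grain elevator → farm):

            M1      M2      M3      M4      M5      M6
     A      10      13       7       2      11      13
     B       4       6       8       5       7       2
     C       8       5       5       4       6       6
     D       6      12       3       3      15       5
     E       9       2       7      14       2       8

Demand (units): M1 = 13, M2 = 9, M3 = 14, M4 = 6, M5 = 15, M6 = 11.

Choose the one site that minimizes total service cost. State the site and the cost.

With exactly 1 open, each farm uses its cheapest among the chosen.
{B}: M1→B 4·13=52, M2→B 6·9=54, M3→B 8·14=112, M4→B 5·6=30, M5→B 7·15=105, M6→B 2·11=22. Service cost 375.
{C}: service cost 399
{E}: service cost 435
Among all 5 size-1 choices, {B} is lowest.

Choose B only; total service cost 375.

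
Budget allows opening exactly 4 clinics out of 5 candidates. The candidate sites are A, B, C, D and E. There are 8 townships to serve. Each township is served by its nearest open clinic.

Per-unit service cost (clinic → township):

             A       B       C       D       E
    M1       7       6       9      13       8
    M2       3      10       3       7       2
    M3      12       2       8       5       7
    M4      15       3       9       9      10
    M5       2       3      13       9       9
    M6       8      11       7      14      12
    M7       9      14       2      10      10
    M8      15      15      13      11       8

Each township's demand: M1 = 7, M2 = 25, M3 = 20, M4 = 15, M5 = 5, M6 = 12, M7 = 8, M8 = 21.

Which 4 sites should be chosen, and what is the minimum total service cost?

Choose A, B, C and E; total service cost 455.

With exactly 4 open, each township uses its cheapest among the chosen.
{A, B, C, E}: M1→B 6·7=42, M2→E 2·25=50, M3→B 2·20=40, M4→B 3·15=45, M5→A 2·5=10, M6→C 7·12=84, M7→C 2·8=16, M8→E 8·21=168. Service cost 455.
{B, C, D, E}: service cost 460
{A, B, D, E}: service cost 523
Among all 5 size-4 choices, {A, B, C, E} is lowest.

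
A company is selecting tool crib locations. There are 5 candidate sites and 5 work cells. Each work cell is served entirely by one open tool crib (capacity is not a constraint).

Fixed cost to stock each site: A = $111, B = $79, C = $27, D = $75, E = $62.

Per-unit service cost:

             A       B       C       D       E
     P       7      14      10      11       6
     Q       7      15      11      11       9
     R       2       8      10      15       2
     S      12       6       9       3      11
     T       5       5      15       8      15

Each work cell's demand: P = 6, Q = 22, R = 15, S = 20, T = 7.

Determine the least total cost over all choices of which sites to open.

Minimum total cost: 507

For any fixed open set, each work cell goes to its cheapest open site; total = fixed + service.
{A, D}: P→A 7·6=42, Q→A 7·22=154, R→A 2·15=30, S→D 3·20=60, T→A 5·7=35. Service 321; fixed 186; total 507.
{D, E}: P→E 6·6=36, Q→E 9·22=198, R→E 2·15=30, S→D 3·20=60, T→D 8·7=56. Service 380; fixed 137; total 517.
{A, C, D}: P→A 7·6=42, Q→A 7·22=154, R→A 2·15=30, S→D 3·20=60, T→A 5·7=35. Service 321; fixed 213; total 534.
{A, B, C, D, E}: service 315 + fixed 354 = 669
No other subset beats 507.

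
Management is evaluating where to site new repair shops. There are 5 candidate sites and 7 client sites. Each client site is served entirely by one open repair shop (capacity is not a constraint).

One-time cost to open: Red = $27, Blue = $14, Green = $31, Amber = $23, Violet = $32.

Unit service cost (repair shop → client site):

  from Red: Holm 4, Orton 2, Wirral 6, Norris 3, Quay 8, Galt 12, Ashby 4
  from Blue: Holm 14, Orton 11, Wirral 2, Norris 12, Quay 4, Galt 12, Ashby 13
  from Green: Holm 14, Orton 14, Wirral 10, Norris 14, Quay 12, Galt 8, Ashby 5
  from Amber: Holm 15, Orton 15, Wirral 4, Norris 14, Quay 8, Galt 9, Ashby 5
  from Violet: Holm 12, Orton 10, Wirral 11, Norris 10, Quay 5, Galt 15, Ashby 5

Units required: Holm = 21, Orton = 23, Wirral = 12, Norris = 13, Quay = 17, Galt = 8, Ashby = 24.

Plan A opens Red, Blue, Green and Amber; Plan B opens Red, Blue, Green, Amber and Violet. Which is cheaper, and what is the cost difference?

Plan A: {Red, Blue, Green, Amber}: Holm→Red 4·21=84, Orton→Red 2·23=46, Wirral→Blue 2·12=24, Norris→Red 3·13=39, Quay→Blue 4·17=68, Galt→Green 8·8=64, Ashby→Red 4·24=96. Service 421; fixed 95; total 516.
Plan B: {Red, Blue, Green, Amber, Violet}: Holm→Red 4·21=84, Orton→Red 2·23=46, Wirral→Blue 2·12=24, Norris→Red 3·13=39, Quay→Blue 4·17=68, Galt→Green 8·8=64, Ashby→Red 4·24=96. Service 421; fixed 127; total 548.
Difference: |516 − 548| = 32.

Plan A is cheaper by 32.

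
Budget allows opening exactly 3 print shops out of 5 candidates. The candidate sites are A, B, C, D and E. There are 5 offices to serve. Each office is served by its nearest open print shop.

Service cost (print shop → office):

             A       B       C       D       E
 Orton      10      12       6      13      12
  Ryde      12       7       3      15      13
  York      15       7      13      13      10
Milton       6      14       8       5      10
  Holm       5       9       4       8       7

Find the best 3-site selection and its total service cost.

Choose B, C and D; total service cost 25.

With exactly 3 open, each office uses its cheapest among the chosen.
{B, C, D}: Orton→C 6, Ryde→C 3, York→B 7, Milton→D 5, Holm→C 4. Service cost 25.
{A, B, C}: service cost 26
{B, C, E}: service cost 28
Among all 10 size-3 choices, {B, C, D} is lowest.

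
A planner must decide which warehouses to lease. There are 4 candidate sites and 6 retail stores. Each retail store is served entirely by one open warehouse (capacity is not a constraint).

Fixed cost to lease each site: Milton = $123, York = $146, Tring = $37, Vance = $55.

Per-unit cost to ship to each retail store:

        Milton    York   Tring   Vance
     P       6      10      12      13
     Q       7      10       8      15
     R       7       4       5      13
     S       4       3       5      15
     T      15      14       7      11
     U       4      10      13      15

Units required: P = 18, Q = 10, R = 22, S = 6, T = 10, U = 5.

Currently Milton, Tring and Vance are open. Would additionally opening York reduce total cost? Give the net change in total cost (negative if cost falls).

No — net change +118 (cost rises by 118).

Current service cost with {Milton, Tring, Vance}: 402.
Adding York: each retail store re-picks its cheapest; new service cost 374, saving 28.
Extra fixed cost: 146. Net change = 146 − 28 = 118.
(Totals: 617 → 735.)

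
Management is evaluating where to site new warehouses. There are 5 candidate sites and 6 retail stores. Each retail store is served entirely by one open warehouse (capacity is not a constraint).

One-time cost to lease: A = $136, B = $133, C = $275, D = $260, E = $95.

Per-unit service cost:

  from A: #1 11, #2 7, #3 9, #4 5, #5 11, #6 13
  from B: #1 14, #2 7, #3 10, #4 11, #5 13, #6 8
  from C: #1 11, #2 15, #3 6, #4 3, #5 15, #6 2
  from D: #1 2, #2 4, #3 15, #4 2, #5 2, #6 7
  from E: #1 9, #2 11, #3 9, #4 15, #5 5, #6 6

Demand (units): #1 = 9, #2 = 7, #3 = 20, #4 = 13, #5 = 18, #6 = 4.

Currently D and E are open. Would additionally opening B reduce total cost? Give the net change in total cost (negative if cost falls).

Current service cost with {D, E}: 312.
Adding B: each retail store re-picks its cheapest; new service cost 312, saving 0.
Extra fixed cost: 133. Net change = 133 − 0 = 133.
(Totals: 667 → 800.)

No — net change +133 (cost rises by 133).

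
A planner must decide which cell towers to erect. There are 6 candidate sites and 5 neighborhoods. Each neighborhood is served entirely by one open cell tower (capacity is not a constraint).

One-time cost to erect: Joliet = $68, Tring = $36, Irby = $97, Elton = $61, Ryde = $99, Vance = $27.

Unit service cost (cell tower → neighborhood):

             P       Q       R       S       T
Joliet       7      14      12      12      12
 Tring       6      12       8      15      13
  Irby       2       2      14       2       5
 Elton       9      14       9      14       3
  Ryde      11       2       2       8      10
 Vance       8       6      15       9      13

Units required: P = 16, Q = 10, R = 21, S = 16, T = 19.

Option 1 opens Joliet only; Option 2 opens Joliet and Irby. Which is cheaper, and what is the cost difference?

Option 1: {Joliet}: P→Joliet 7·16=112, Q→Joliet 14·10=140, R→Joliet 12·21=252, S→Joliet 12·16=192, T→Joliet 12·19=228. Service 924; fixed 68; total 992.
Option 2: {Joliet, Irby}: P→Irby 2·16=32, Q→Irby 2·10=20, R→Joliet 12·21=252, S→Irby 2·16=32, T→Irby 5·19=95. Service 431; fixed 165; total 596.
Difference: |992 − 596| = 396.

Option 2 is cheaper by 396.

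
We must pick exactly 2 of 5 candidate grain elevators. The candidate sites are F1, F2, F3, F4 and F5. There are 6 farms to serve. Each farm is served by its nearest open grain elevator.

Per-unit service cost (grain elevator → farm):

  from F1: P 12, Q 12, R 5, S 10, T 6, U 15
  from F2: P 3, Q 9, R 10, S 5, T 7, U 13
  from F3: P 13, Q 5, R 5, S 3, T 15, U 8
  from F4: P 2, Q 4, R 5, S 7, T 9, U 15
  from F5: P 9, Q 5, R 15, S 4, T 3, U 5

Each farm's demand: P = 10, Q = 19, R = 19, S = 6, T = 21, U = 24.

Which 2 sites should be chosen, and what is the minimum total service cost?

Choose F4 and F5; total service cost 398.

With exactly 2 open, each farm uses its cheapest among the chosen.
{F4, F5}: P→F4 2·10=20, Q→F4 4·19=76, R→F4 5·19=95, S→F5 4·6=24, T→F5 3·21=63, U→F5 5·24=120. Service cost 398.
{F3, F5}: service cost 481
{F1, F5}: service cost 487
Among all 10 size-2 choices, {F4, F5} is lowest.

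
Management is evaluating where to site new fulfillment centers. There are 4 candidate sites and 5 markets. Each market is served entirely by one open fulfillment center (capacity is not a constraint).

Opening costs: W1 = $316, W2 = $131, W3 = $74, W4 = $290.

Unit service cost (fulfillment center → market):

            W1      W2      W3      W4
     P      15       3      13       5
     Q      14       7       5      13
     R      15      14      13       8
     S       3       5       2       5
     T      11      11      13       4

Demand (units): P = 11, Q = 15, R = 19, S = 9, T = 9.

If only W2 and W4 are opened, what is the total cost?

Each market is assigned to its cheapest site among the open ones.
{W2, W4}: P→W2 3·11=33, Q→W2 7·15=105, R→W4 8·19=152, S→W2 5·9=45, T→W4 4·9=36. Service 371; fixed 421; total 792.

Total cost: 792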